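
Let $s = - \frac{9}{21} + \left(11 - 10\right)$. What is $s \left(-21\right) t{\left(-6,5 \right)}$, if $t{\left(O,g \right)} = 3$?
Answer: $-36$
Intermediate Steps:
$s = \frac{4}{7}$ ($s = \left(-9\right) \frac{1}{21} + \left(11 - 10\right) = - \frac{3}{7} + 1 = \frac{4}{7} \approx 0.57143$)
$s \left(-21\right) t{\left(-6,5 \right)} = \frac{4}{7} \left(-21\right) 3 = \left(-12\right) 3 = -36$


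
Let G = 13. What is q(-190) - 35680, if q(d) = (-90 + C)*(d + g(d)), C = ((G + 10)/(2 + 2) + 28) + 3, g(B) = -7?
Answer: -100759/4 ≈ -25190.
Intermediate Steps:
C = 147/4 (C = ((13 + 10)/(2 + 2) + 28) + 3 = (23/4 + 28) + 3 = 135/4 + 3 = 147/4 ≈ 36.750)
q(d) = 1491/4 - 213*d/4 (q(d) = (-90 + 147/4)*(d - 7) = -213*(-7 + d)/4 = 1491/4 - 213*d/4)
q(-190) - 35680 = (1491/4 - 213/4*(-190)) - 35680 = (1491/4 + 20235/2) - 35680 = 41961/4 - 35680 = -100759/4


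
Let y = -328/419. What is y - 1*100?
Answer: -42228/419 ≈ -100.78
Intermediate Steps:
y = -328/419 (y = -328*1/419 = -328/419 ≈ -0.78282)
y - 1*100 = -328/419 - 1*100 = -328/419 - 100 = -42228/419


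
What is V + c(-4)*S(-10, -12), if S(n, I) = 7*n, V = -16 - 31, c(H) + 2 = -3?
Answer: 303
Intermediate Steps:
c(H) = -5 (c(H) = -2 - 3 = -5)
V = -47
V + c(-4)*S(-10, -12) = -47 - 35*(-10) = -47 - 5*(-70) = -47 + 350 = 303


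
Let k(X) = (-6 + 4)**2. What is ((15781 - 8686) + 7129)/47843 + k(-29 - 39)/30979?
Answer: 440836668/1482128297 ≈ 0.29743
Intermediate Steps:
k(X) = 4 (k(X) = (-2)**2 = 4)
((15781 - 8686) + 7129)/47843 + k(-29 - 39)/30979 = ((15781 - 8686) + 7129)/47843 + 4/30979 = (7095 + 7129)*(1/47843) + 4*(1/30979) = 14224*(1/47843) + 4/30979 = 14224/47843 + 4/30979 = 440836668/1482128297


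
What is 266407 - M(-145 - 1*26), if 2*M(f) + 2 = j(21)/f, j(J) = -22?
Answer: 45555757/171 ≈ 2.6641e+5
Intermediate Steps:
M(f) = -1 - 11/f (M(f) = -1 + (-22/f)/2 = -1 - 11/f)
266407 - M(-145 - 1*26) = 266407 - (-11 - (-145 - 1*26))/(-145 - 1*26) = 266407 - (-11 - (-145 - 26))/(-145 - 26) = 266407 - (-11 - 1*(-171))/(-171) = 266407 - (-1)*(-11 + 171)/171 = 266407 - (-1)*160/171 = 266407 - 1*(-160/171) = 266407 + 160/171 = 45555757/171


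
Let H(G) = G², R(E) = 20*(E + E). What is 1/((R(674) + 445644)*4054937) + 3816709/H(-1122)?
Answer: 41558310674806841/13707383082004557 ≈ 3.0318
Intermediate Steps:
R(E) = 40*E (R(E) = 20*(2*E) = 40*E)
1/((R(674) + 445644)*4054937) + 3816709/H(-1122) = 1/((40*674 + 445644)*4054937) + 3816709/((-1122)²) = (1/4054937)/(26960 + 445644) + 3816709/1258884 = (1/4054937)/472604 + 3816709*(1/1258884) = (1/472604)*(1/4054937) + 3816709/1258884 = 1/1916379445948 + 3816709/1258884 = 41558310674806841/13707383082004557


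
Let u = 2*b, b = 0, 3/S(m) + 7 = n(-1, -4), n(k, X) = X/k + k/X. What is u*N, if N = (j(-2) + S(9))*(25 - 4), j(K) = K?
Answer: 0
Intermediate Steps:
S(m) = -12/11 (S(m) = 3/(-7 + (-4/(-1) - 1/(-4))) = 3/(-7 + (-4*(-1) - 1*(-1/4))) = 3/(-7 + (4 + 1/4)) = 3/(-7 + 17/4) = 3/(-11/4) = 3*(-4/11) = -12/11)
u = 0 (u = 2*0 = 0)
N = -714/11 (N = (-2 - 12/11)*(25 - 4) = -34/11*21 = -714/11 ≈ -64.909)
u*N = 0*(-714/11) = 0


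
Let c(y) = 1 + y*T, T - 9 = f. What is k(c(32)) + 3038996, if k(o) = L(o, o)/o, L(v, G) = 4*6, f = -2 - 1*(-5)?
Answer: 1170013484/385 ≈ 3.0390e+6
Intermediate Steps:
f = 3 (f = -2 + 5 = 3)
T = 12 (T = 9 + 3 = 12)
L(v, G) = 24
c(y) = 1 + 12*y (c(y) = 1 + y*12 = 1 + 12*y)
k(o) = 24/o
k(c(32)) + 3038996 = 24/(1 + 12*32) + 3038996 = 24/(1 + 384) + 3038996 = 24/385 + 3038996 = 1170013484/385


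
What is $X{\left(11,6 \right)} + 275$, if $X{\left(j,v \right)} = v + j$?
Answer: $292$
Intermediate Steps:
$X{\left(j,v \right)} = j + v$
$X{\left(11,6 \right)} + 275 = \left(11 + 6\right) + 275 = 17 + 275 = 292$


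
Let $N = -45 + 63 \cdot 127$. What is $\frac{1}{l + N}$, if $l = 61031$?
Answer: $\frac{1}{68987} \approx 1.4495 \cdot 10^{-5}$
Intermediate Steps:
$N = 7956$ ($N = -45 + 8001 = 7956$)
$\frac{1}{l + N} = \frac{1}{61031 + 7956} = \frac{1}{68987}$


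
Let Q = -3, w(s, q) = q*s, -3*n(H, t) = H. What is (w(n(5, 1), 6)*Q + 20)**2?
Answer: 2500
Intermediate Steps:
n(H, t) = -H/3
(w(n(5, 1), 6)*Q + 20)**2 = ((6*(-1/3*5))*(-3) + 20)**2 = ((6*(-5/3))*(-3) + 20)**2 = (-10*(-3) + 20)**2 = (30 + 20)**2 = 50**2 = 2500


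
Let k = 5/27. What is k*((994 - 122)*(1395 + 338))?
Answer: 7555880/27 ≈ 2.7985e+5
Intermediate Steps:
k = 5/27 (k = 5*(1/27) = 5/27 ≈ 0.18519)
k*((994 - 122)*(1395 + 338)) = 5*((994 - 122)*(1395 + 338))/27 = 5*(872*1733)/27 = (5/27)*1511176 = 7555880/27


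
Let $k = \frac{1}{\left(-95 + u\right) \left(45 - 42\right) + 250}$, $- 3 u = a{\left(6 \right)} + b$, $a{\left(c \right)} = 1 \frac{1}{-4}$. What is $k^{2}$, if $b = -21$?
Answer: $\frac{16}{3025} \approx 0.0052893$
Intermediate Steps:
$a{\left(c \right)} = - \frac{1}{4}$ ($a{\left(c \right)} = 1 \left(- \frac{1}{4}\right) = - \frac{1}{4}$)
$u = \frac{85}{12}$ ($u = - \frac{- \frac{1}{4} - 21}{3} = \left(- \frac{1}{3}\right) \left(- \frac{85}{4}\right) = \frac{85}{12} \approx 7.0833$)
$k = - \frac{4}{55}$ ($k = \frac{1}{\left(-95 + \frac{85}{12}\right) \left(45 - 42\right) + 250} = \frac{1}{\left(- \frac{1055}{12}\right) 3 + 250} = \frac{1}{- \frac{1055}{4} + 250} = \frac{1}{- \frac{55}{4}} = - \frac{4}{55} \approx -0.072727$)
$k^{2} = \left(- \frac{4}{55}\right)^{2} = \frac{16}{3025}$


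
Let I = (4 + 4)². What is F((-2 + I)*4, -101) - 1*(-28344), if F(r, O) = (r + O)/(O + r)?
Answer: 28345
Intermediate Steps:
I = 64 (I = 8² = 64)
F(r, O) = 1 (F(r, O) = (O + r)/(O + r) = 1)
F((-2 + I)*4, -101) - 1*(-28344) = 1 - 1*(-28344) = 1 + 28344 = 28345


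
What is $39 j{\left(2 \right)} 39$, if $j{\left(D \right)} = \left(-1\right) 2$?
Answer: $-3042$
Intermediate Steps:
$j{\left(D \right)} = -2$
$39 j{\left(2 \right)} 39 = 39 \left(-2\right) 39 = \left(-78\right) 39 = -3042$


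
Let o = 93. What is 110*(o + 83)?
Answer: 19360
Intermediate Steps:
110*(o + 83) = 110*(93 + 83) = 110*176 = 19360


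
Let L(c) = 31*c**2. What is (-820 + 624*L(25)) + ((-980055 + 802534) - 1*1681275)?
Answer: 10230384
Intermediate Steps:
(-820 + 624*L(25)) + ((-980055 + 802534) - 1*1681275) = (-820 + 624*(31*25**2)) + ((-980055 + 802534) - 1*1681275) = (-820 + 624*(31*625)) + (-177521 - 1681275) = (-820 + 624*19375) - 1858796 = (-820 + 12090000) - 1858796 = 12089180 - 1858796 = 10230384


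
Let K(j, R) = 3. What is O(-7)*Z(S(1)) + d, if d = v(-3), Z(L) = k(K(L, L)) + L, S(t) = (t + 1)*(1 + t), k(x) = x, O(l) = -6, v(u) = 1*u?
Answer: -45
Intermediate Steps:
v(u) = u
S(t) = (1 + t)² (S(t) = (1 + t)*(1 + t) = (1 + t)²)
Z(L) = 3 + L
d = -3
O(-7)*Z(S(1)) + d = -6*(3 + (1 + 1)²) - 3 = -6*(3 + 2²) - 3 = -6*(3 + 4) - 3 = -6*7 - 3 = -42 - 3 = -45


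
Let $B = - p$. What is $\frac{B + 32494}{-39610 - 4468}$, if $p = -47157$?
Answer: $- \frac{79651}{44078} \approx -1.807$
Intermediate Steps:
$B = 47157$ ($B = \left(-1\right) \left(-47157\right) = 47157$)
$\frac{B + 32494}{-39610 - 4468} = \frac{47157 + 32494}{-39610 - 4468} = \frac{79651}{-39610 - 4468} = \frac{79651}{-44078} = 79651 \left(- \frac{1}{44078}\right) = - \frac{79651}{44078}$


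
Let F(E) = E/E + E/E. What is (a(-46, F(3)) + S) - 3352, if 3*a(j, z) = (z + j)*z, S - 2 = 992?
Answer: -7162/3 ≈ -2387.3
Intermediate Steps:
F(E) = 2 (F(E) = 1 + 1 = 2)
S = 994 (S = 2 + 992 = 994)
a(j, z) = z*(j + z)/3 (a(j, z) = ((z + j)*z)/3 = ((j + z)*z)/3 = (z*(j + z))/3 = z*(j + z)/3)
(a(-46, F(3)) + S) - 3352 = ((⅓)*2*(-46 + 2) + 994) - 3352 = ((⅓)*2*(-44) + 994) - 3352 = (-88/3 + 994) - 3352 = 2894/3 - 3352 = -7162/3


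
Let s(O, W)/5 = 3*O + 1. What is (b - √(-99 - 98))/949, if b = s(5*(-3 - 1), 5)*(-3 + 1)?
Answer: 590/949 - I*√197/949 ≈ 0.62171 - 0.01479*I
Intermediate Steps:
s(O, W) = 5 + 15*O (s(O, W) = 5*(3*O + 1) = 5*(1 + 3*O) = 5 + 15*O)
b = 590 (b = (5 + 15*(5*(-3 - 1)))*(-3 + 1) = (5 + 15*(5*(-4)))*(-2) = (5 + 15*(-20))*(-2) = (5 - 300)*(-2) = -295*(-2) = 590)
(b - √(-99 - 98))/949 = (590 - √(-99 - 98))/949 = (590 - √(-197))*(1/949) = (590 - I*√197)*(1/949) = 590/949 - I*√197/949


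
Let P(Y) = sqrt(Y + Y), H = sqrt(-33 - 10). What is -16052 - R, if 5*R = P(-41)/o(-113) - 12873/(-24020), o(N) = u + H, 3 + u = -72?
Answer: -1927858073/120100 - sqrt(3526)/28340 + 15*I*sqrt(82)/5668 ≈ -16052.0 + 0.023964*I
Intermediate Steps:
H = I*sqrt(43) (H = sqrt(-43) = I*sqrt(43) ≈ 6.5574*I)
u = -75 (u = -3 - 72 = -75)
o(N) = -75 + I*sqrt(43)
P(Y) = sqrt(2)*sqrt(Y) (P(Y) = sqrt(2*Y) = sqrt(2)*sqrt(Y))
R = 12873/120100 + I*sqrt(82)/(5*(-75 + I*sqrt(43))) (R = ((sqrt(2)*sqrt(-41))/(-75 + I*sqrt(43)) - 12873/(-24020))/5 = ((sqrt(2)*(I*sqrt(41)))/(-75 + I*sqrt(43)) - 12873*(-1/24020))/5 = ((I*sqrt(82))/(-75 + I*sqrt(43)) + 12873/24020)/5 = (I*sqrt(82)/(-75 + I*sqrt(43)) + 12873/24020)/5 = (12873/24020 + I*sqrt(82)/(-75 + I*sqrt(43)))/5 = 12873/120100 + I*sqrt(82)/(5*(-75 + I*sqrt(43))) ≈ 0.10928 - 0.023964*I)
-16052 - R = -16052 - (12873*sqrt(43) + 24020*sqrt(82) + 965475*I)/(120100*(sqrt(43) + 75*I))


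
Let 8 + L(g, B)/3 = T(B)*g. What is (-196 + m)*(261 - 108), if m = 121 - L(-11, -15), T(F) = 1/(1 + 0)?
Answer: -2754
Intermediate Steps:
T(F) = 1 (T(F) = 1/1 = 1)
L(g, B) = -24 + 3*g (L(g, B) = -24 + 3*(1*g) = -24 + 3*g)
m = 178 (m = 121 - (-24 + 3*(-11)) = 121 - (-24 - 33) = 121 - 1*(-57) = 121 + 57 = 178)
(-196 + m)*(261 - 108) = (-196 + 178)*(261 - 108) = -18*153 = -2754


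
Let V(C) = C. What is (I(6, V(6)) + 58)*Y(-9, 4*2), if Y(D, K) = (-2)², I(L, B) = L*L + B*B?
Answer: 520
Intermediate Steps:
I(L, B) = B² + L² (I(L, B) = L² + B² = B² + L²)
Y(D, K) = 4
(I(6, V(6)) + 58)*Y(-9, 4*2) = ((6² + 6²) + 58)*4 = ((36 + 36) + 58)*4 = (72 + 58)*4 = 130*4 = 520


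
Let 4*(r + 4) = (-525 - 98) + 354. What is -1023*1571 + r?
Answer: -6428817/4 ≈ -1.6072e+6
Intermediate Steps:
r = -285/4 (r = -4 + ((-525 - 98) + 354)/4 = -4 + (-623 + 354)/4 = -4 + (¼)*(-269) = -4 - 269/4 = -285/4 ≈ -71.250)
-1023*1571 + r = -1023*1571 - 285/4 = -1607133 - 285/4 = -6428817/4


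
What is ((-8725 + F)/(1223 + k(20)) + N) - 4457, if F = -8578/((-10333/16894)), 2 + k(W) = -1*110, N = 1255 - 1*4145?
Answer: -84288526854/11479963 ≈ -7342.2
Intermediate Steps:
N = -2890 (N = 1255 - 4145 = -2890)
k(W) = -112 (k(W) = -2 - 1*110 = -2 - 110 = -112)
F = 144916732/10333 (F = -8578/((-10333*1/16894)) = -8578/(-10333/16894) = -8578*(-16894/10333) = 144916732/10333 ≈ 14025.)
((-8725 + F)/(1223 + k(20)) + N) - 4457 = ((-8725 + 144916732/10333)/(1223 - 112) - 2890) - 4457 = ((54761307/10333)/1111 - 2890) - 4457 = ((54761307/10333)*(1/1111) - 2890) - 4457 = (54761307/11479963 - 2890) - 4457 = -33122331763/11479963 - 4457 = -84288526854/11479963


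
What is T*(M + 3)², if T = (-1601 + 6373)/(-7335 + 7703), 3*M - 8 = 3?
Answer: 119300/207 ≈ 576.33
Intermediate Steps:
M = 11/3 (M = 8/3 + (⅓)*3 = 8/3 + 1 = 11/3 ≈ 3.6667)
T = 1193/92 (T = 4772/368 = 4772*(1/368) = 1193/92 ≈ 12.967)
T*(M + 3)² = 1193*(11/3 + 3)²/92 = 1193*(20/3)²/92 = (1193/92)*(400/9) = 119300/207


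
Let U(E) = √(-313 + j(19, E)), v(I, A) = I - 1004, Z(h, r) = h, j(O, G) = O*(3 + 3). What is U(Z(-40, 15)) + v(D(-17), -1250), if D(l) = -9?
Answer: -1013 + I*√199 ≈ -1013.0 + 14.107*I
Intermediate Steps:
j(O, G) = 6*O (j(O, G) = O*6 = 6*O)
v(I, A) = -1004 + I
U(E) = I*√199 (U(E) = √(-313 + 6*19) = √(-313 + 114) = √(-199) = I*√199)
U(Z(-40, 15)) + v(D(-17), -1250) = I*√199 + (-1004 - 9) = I*√199 - 1013 = -1013 + I*√199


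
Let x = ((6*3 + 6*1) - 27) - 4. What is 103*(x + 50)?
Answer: 4429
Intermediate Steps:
x = -7 (x = ((18 + 6) - 27) - 4 = (24 - 27) - 4 = -3 - 4 = -7)
103*(x + 50) = 103*(-7 + 50) = 103*43 = 4429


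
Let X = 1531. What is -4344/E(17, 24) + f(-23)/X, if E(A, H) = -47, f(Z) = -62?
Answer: 6647750/71957 ≈ 92.385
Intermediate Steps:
-4344/E(17, 24) + f(-23)/X = -4344/(-47) - 62/1531 = -4344*(-1/47) - 62*1/1531 = 4344/47 - 62/1531 = 6647750/71957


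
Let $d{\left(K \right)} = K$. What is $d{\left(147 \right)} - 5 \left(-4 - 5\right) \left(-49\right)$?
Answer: $-2058$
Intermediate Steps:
$d{\left(147 \right)} - 5 \left(-4 - 5\right) \left(-49\right) = 147 - 5 \left(-4 - 5\right) \left(-49\right) = 147 - 5 \left(-9\right) \left(-49\right) = 147 - \left(-45\right) \left(-49\right) = 147 - 2205 = -2058$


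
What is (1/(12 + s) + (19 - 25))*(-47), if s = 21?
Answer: 9259/33 ≈ 280.58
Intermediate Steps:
(1/(12 + s) + (19 - 25))*(-47) = (1/(12 + 21) + (19 - 25))*(-47) = (1/33 - 6)*(-47) = -197/33*(-47) = 9259/33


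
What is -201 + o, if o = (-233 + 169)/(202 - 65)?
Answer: -27601/137 ≈ -201.47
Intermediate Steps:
o = -64/137 ≈ -0.46715
-201 + o = -201 - 64/137 = -27601/137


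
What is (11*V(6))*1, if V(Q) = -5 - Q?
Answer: -121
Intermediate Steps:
(11*V(6))*1 = (11*(-5 - 1*6))*1 = (11*(-5 - 6))*1 = (11*(-11))*1 = -121*1 = -121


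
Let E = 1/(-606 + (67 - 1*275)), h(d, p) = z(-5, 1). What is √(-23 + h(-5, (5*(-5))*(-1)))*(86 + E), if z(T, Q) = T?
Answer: 70003*I*√7/407 ≈ 455.06*I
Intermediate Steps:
h(d, p) = -5
E = -1/814 (E = 1/(-606 + (67 - 275)) = 1/(-606 - 208) = 1/(-814) = -1/814 ≈ -0.0012285)
√(-23 + h(-5, (5*(-5))*(-1)))*(86 + E) = √(-23 - 5)*(86 - 1/814) = √(-28)*(70003/814) = (2*I*√7)*(70003/814) = 70003*I*√7/407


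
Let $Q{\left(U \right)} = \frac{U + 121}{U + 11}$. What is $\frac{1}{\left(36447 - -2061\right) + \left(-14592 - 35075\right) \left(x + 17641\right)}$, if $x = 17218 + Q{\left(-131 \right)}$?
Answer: $- \frac{12}{20775691007} \approx -5.776 \cdot 10^{-10}$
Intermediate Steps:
$Q{\left(U \right)} = \frac{121 + U}{11 + U}$
$x = \frac{206617}{12}$ ($x = 17218 + \frac{121 - 131}{11 - 131} = 17218 + \frac{1}{-120} \left(-10\right) = 17218 - - \frac{1}{12} = 17218 + \frac{1}{12} = \frac{206617}{12} \approx 17218.0$)
$\frac{1}{\left(36447 - -2061\right) + \left(-14592 - 35075\right) \left(x + 17641\right)} = \frac{1}{\left(36447 - -2061\right) + \left(-14592 - 35075\right) \left(\frac{206617}{12} + 17641\right)} = \frac{1}{\left(36447 + 2061\right) - \frac{20776153103}{12}} = \frac{1}{38508 - \frac{20776153103}{12}} = \frac{1}{- \frac{20775691007}{12}} = - \frac{12}{20775691007}$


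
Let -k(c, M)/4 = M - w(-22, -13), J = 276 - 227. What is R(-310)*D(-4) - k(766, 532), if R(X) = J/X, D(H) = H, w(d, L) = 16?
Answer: 320018/155 ≈ 2064.6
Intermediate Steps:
J = 49
k(c, M) = 64 - 4*M (k(c, M) = -4*(M - 1*16) = -4*(M - 16) = -4*(-16 + M) = 64 - 4*M)
R(X) = 49/X
R(-310)*D(-4) - k(766, 532) = (49/(-310))*(-4) - (64 - 4*532) = (49*(-1/310))*(-4) - (64 - 2128) = -49/310*(-4) - 1*(-2064) = 98/155 + 2064 = 320018/155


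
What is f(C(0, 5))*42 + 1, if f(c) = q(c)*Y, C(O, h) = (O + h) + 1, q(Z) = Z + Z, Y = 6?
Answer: 3025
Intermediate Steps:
q(Z) = 2*Z
C(O, h) = 1 + O + h
f(c) = 12*c (f(c) = (2*c)*6 = 12*c)
f(C(0, 5))*42 + 1 = (12*(1 + 0 + 5))*42 + 1 = (12*6)*42 + 1 = 72*42 + 1 = 3024 + 1 = 3025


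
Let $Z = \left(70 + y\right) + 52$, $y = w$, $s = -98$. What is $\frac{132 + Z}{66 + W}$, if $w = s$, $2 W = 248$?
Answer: $\frac{78}{95} \approx 0.82105$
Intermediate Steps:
$W = 124$ ($W = \frac{1}{2} \cdot 248 = 124$)
$w = -98$
$y = -98$
$Z = 24$ ($Z = \left(70 - 98\right) + 52 = -28 + 52 = 24$)
$\frac{132 + Z}{66 + W} = \frac{132 + 24}{66 + 124} = \frac{156}{190} = 156 \cdot \frac{1}{190} = \frac{78}{95}$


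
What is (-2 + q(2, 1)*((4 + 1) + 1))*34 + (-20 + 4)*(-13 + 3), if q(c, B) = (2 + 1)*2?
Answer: 1316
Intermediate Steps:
q(c, B) = 6 (q(c, B) = 3*2 = 6)
(-2 + q(2, 1)*((4 + 1) + 1))*34 + (-20 + 4)*(-13 + 3) = (-2 + 6*((4 + 1) + 1))*34 + (-20 + 4)*(-13 + 3) = (-2 + 6*(5 + 1))*34 - 16*(-10) = (-2 + 6*6)*34 + 160 = (-2 + 36)*34 + 160 = 34*34 + 160 = 1156 + 160 = 1316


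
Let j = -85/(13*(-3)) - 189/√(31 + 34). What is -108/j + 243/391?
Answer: 426683619/405000928 + 597051*√65/1035808 ≈ 5.7007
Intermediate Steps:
j = 85/39 - 189*√65/65 (j = -85/(-39) - 189*√65/65 = -85*(-1/39) - 189*√65/65 = 85/39 - 189*√65/65 ≈ -21.263)
-108/j + 243/391 = -108/(85/39 - 189*√65/65) + 243/391 = 243/391 - 108/(85/39 - 189*√65/65)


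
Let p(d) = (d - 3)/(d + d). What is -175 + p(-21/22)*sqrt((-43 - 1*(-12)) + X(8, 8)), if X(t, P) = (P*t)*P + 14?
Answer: -175 + 87*sqrt(55)/14 ≈ -128.91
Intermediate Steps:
X(t, P) = 14 + t*P**2 (X(t, P) = t*P**2 + 14 = 14 + t*P**2)
p(d) = (-3 + d)/(2*d) (p(d) = (-3 + d)/((2*d)) = (-3 + d)*(1/(2*d)) = (-3 + d)/(2*d))
-175 + p(-21/22)*sqrt((-43 - 1*(-12)) + X(8, 8)) = -175 + ((-3 - 21/22)/(2*((-21/22))))*sqrt((-43 - 1*(-12)) + (14 + 8*8**2)) = -175 + ((-3 - 21*1/22)/(2*((-21*1/22))))*sqrt((-43 + 12) + (14 + 8*64)) = -175 + ((-3 - 21/22)/(2*(-21/22)))*sqrt(-31 + (14 + 512)) = -175 + ((1/2)*(-22/21)*(-87/22))*sqrt(-31 + 526) = -175 + 29*sqrt(495)/14 = -175 + 29*(3*sqrt(55))/14 = -175 + 87*sqrt(55)/14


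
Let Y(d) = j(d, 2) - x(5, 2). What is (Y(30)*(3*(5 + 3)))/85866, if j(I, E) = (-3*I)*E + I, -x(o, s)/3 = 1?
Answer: -588/14311 ≈ -0.041087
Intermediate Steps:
x(o, s) = -3 (x(o, s) = -3*1 = -3)
j(I, E) = I - 3*E*I (j(I, E) = -3*E*I + I = I - 3*E*I)
Y(d) = 3 - 5*d (Y(d) = d*(1 - 3*2) - 1*(-3) = d*(1 - 6) + 3 = d*(-5) + 3 = -5*d + 3 = 3 - 5*d)
(Y(30)*(3*(5 + 3)))/85866 = ((3 - 5*30)*(3*(5 + 3)))/85866 = ((3 - 150)*(3*8))*(1/85866) = -147*24*(1/85866) = -3528*1/85866 = -588/14311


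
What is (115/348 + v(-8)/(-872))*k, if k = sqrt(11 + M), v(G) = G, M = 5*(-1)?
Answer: 12883*sqrt(6)/37932 ≈ 0.83193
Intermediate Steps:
M = -5
k = sqrt(6) (k = sqrt(11 - 5) = sqrt(6) ≈ 2.4495)
(115/348 + v(-8)/(-872))*k = (115/348 - 8/(-872))*sqrt(6) = (115*(1/348) - 8*(-1/872))*sqrt(6) = (115/348 + 1/109)*sqrt(6) = 12883*sqrt(6)/37932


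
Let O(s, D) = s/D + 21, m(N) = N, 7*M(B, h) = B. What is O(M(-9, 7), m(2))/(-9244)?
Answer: -285/129416 ≈ -0.0022022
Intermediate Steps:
M(B, h) = B/7
O(s, D) = 21 + s/D (O(s, D) = s/D + 21 = 21 + s/D)
O(M(-9, 7), m(2))/(-9244) = (21 + ((⅐)*(-9))/2)/(-9244) = (21 - 9/7*½)*(-1/9244) = (21 - 9/14)*(-1/9244) = (285/14)*(-1/9244) = -285/129416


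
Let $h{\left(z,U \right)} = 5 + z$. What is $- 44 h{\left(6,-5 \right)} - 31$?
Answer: $-515$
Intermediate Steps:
$- 44 h{\left(6,-5 \right)} - 31 = - 44 \left(5 + 6\right) - 31 = \left(-44\right) 11 - 31 = -484 - 31 = -515$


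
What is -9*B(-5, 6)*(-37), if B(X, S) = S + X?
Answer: 333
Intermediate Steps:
-9*B(-5, 6)*(-37) = -9*(6 - 5)*(-37) = -9*1*(-37) = -9*(-37) = 333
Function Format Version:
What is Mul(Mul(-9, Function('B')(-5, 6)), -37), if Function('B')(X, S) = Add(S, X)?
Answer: 333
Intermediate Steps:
Mul(Mul(-9, Function('B')(-5, 6)), -37) = Mul(Mul(-9, Add(6, -5)), -37) = Mul(Mul(-9, 1), -37) = Mul(-9, -37) = 333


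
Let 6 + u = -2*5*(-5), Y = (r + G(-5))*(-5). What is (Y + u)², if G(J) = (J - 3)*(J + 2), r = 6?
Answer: 11236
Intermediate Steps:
G(J) = (-3 + J)*(2 + J)
Y = -150 (Y = (6 + (-6 + (-5)² - 1*(-5)))*(-5) = (6 + (-6 + 25 + 5))*(-5) = (6 + 24)*(-5) = 30*(-5) = -150)
u = 44 (u = -6 - 2*5*(-5) = -6 - 10*(-5) = -6 + 50 = 44)
(Y + u)² = (-150 + 44)² = (-106)² = 11236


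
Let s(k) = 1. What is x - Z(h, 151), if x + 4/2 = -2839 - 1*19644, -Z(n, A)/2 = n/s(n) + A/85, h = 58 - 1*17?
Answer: -1903953/85 ≈ -22399.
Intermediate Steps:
h = 41 (h = 58 - 17 = 41)
Z(n, A) = -2*n - 2*A/85 (Z(n, A) = -2*(n/1 + A/85) = -2*(n*1 + A*(1/85)) = -2*(n + A/85) = -2*n - 2*A/85)
x = -22485 (x = -2 + (-2839 - 1*19644) = -2 + (-2839 - 19644) = -2 - 22483 = -22485)
x - Z(h, 151) = -22485 - (-2*41 - 2/85*151) = -22485 - (-82 - 302/85) = -22485 - 1*(-7272/85) = -22485 + 7272/85 = -1903953/85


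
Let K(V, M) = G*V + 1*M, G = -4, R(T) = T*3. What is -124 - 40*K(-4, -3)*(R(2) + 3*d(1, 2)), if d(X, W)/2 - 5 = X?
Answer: -21964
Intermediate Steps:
d(X, W) = 10 + 2*X
R(T) = 3*T
K(V, M) = M - 4*V (K(V, M) = -4*V + 1*M = -4*V + M = M - 4*V)
-124 - 40*K(-4, -3)*(R(2) + 3*d(1, 2)) = -124 - 40*(-3 - 4*(-4))*(3*2 + 3*(10 + 2*1)) = -124 - 40*(-3 + 16)*(6 + 3*(10 + 2)) = -124 - 520*(6 + 3*12) = -124 - 520*(6 + 36) = -124 - 520*42 = -124 - 40*546 = -124 - 21840 = -21964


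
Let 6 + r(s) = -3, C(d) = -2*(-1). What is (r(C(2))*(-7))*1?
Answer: 63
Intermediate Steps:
C(d) = 2
r(s) = -9 (r(s) = -6 - 3 = -9)
(r(C(2))*(-7))*1 = -9*(-7)*1 = 63*1 = 63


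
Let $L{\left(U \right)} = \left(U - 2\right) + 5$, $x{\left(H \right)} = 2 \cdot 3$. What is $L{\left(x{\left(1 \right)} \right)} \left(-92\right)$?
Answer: $-828$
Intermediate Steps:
$x{\left(H \right)} = 6$
$L{\left(U \right)} = 3 + U$ ($L{\left(U \right)} = \left(-2 + U\right) + 5 = 3 + U$)
$L{\left(x{\left(1 \right)} \right)} \left(-92\right) = \left(3 + 6\right) \left(-92\right) = 9 \left(-92\right) = -828$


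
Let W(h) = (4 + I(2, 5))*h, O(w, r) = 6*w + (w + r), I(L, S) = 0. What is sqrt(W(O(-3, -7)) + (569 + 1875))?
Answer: 2*sqrt(583) ≈ 48.291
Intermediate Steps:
O(w, r) = r + 7*w (O(w, r) = 6*w + (r + w) = r + 7*w)
W(h) = 4*h (W(h) = (4 + 0)*h = 4*h)
sqrt(W(O(-3, -7)) + (569 + 1875)) = sqrt(4*(-7 + 7*(-3)) + (569 + 1875)) = sqrt(4*(-7 - 21) + 2444) = sqrt(4*(-28) + 2444) = sqrt(-112 + 2444) = sqrt(2332) = 2*sqrt(583)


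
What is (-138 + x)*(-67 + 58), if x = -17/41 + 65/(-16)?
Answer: 841185/656 ≈ 1282.3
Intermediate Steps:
x = -2937/656 (x = -17*1/41 + 65*(-1/16) = -17/41 - 65/16 = -2937/656 ≈ -4.4771)
(-138 + x)*(-67 + 58) = (-138 - 2937/656)*(-67 + 58) = -93465/656*(-9) = 841185/656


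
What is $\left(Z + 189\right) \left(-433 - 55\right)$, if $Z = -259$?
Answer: $34160$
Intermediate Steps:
$\left(Z + 189\right) \left(-433 - 55\right) = \left(-259 + 189\right) \left(-433 - 55\right) = \left(-70\right) \left(-488\right) = 34160$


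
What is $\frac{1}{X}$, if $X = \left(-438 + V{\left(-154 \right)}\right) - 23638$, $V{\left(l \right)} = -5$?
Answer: $- \frac{1}{24081} \approx -4.1527 \cdot 10^{-5}$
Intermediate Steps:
$X = -24081$ ($X = \left(-438 - 5\right) - 23638 = -443 - 23638 = -24081$)
$\frac{1}{X} = \frac{1}{-24081} = - \frac{1}{24081}$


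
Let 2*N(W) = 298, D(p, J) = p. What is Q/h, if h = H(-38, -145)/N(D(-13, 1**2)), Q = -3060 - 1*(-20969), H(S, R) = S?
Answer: -2668441/38 ≈ -70222.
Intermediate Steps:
N(W) = 149 (N(W) = (1/2)*298 = 149)
Q = 17909 (Q = -3060 + 20969 = 17909)
h = -38/149 ≈ -0.25503
Q/h = 17909/(-38/149) = 17909*(-149/38) = -2668441/38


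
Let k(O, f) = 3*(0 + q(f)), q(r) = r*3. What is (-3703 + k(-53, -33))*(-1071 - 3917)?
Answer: 19952000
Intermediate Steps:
q(r) = 3*r
k(O, f) = 9*f (k(O, f) = 3*(0 + 3*f) = 3*(3*f) = 9*f)
(-3703 + k(-53, -33))*(-1071 - 3917) = (-3703 + 9*(-33))*(-1071 - 3917) = (-3703 - 297)*(-4988) = -4000*(-4988) = 19952000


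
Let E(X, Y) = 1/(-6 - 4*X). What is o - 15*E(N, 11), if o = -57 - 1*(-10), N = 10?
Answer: -2147/46 ≈ -46.674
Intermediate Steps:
o = -47 (o = -57 + 10 = -47)
o - 15*E(N, 11) = -47 - (-15)/(6 + 4*10) = -47 - (-15)/(6 + 40) = -47 - (-15)/46 = -47 - 15*(-1/46) = -47 + 15/46 = -2147/46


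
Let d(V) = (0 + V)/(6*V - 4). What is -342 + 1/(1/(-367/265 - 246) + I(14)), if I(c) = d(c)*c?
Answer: -1095480466/3206993 ≈ -341.59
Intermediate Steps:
d(V) = V/(-4 + 6*V)
I(c) = c**2/(2*(-2 + 3*c)) (I(c) = (c/(2*(-2 + 3*c)))*c = c**2/(2*(-2 + 3*c)))
-342 + 1/(1/(-367/265 - 246) + I(14)) = -342 + 1/(1/(-367/265 - 246) + (1/2)*14**2/(-2 + 3*14)) = -342 + 1/(1/(-367*1/265 - 246) + (1/2)*196/(-2 + 42)) = -342 + 1/(1/(-367/265 - 246) + (1/2)*196/40) = -342 + 1/(1/(-65557/265) + (1/2)*196*(1/40)) = -342 + 1/(-265/65557 + 49/20) = -342 + 1/(3206993/1311140) = -342 + 1311140/3206993 = -1095480466/3206993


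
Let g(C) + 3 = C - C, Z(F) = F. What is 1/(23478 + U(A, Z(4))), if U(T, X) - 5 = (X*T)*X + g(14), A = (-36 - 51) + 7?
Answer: 1/22200 ≈ 4.5045e-5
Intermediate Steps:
A = -80 (A = -87 + 7 = -80)
g(C) = -3 (g(C) = -3 + (C - C) = -3 + 0 = -3)
U(T, X) = 2 + T*X² (U(T, X) = 5 + ((X*T)*X - 3) = 5 + ((T*X)*X - 3) = 5 + (T*X² - 3) = 5 + (-3 + T*X²) = 2 + T*X²)
1/(23478 + U(A, Z(4))) = 1/(23478 + (2 - 80*4²)) = 1/(23478 + (2 - 80*16)) = 1/(23478 + (2 - 1280)) = 1/(23478 - 1278) = 1/22200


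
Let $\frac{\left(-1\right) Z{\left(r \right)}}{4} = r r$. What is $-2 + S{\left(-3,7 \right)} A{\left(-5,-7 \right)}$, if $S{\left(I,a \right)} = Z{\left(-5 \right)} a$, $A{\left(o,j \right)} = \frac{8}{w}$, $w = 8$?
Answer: $-702$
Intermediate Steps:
$Z{\left(r \right)} = - 4 r^{2}$ ($Z{\left(r \right)} = - 4 r r = - 4 r^{2}$)
$A{\left(o,j \right)} = 1$ ($A{\left(o,j \right)} = \frac{8}{8} = 8 \cdot \frac{1}{8} = 1$)
$S{\left(I,a \right)} = - 100 a$ ($S{\left(I,a \right)} = - 4 \left(-5\right)^{2} a = \left(-4\right) 25 a = - 100 a$)
$-2 + S{\left(-3,7 \right)} A{\left(-5,-7 \right)} = -2 + \left(-100\right) 7 \cdot 1 = -2 - 700 = -702$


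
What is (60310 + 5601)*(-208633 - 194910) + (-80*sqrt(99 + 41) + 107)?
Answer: -26597922566 - 160*sqrt(35) ≈ -2.6598e+10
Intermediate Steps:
(60310 + 5601)*(-208633 - 194910) + (-80*sqrt(99 + 41) + 107) = 65911*(-403543) + (-160*sqrt(35) + 107) = -26597922673 + (-160*sqrt(35) + 107) = -26597922673 + (107 - 160*sqrt(35)) = -26597922566 - 160*sqrt(35)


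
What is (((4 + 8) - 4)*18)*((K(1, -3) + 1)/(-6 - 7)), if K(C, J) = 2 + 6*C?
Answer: -1296/13 ≈ -99.692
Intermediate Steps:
(((4 + 8) - 4)*18)*((K(1, -3) + 1)/(-6 - 7)) = (((4 + 8) - 4)*18)*(((2 + 6*1) + 1)/(-6 - 7)) = ((12 - 4)*18)*(((2 + 6) + 1)/(-13)) = (8*18)*((8 + 1)*(-1/13)) = 144*(9*(-1/13)) = 144*(-9/13) = -1296/13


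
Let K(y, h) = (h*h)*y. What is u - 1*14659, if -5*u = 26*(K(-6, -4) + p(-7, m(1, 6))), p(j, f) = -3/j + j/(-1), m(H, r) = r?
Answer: -99389/7 ≈ -14198.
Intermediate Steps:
K(y, h) = y*h² (K(y, h) = h²*y = y*h²)
p(j, f) = -j - 3/j (p(j, f) = -3/j + j*(-1) = -3/j - j = -j - 3/j)
u = 3224/7 (u = -26*(-6*(-4)² + (-1*(-7) - 3/(-7)))/5 = -26*(-6*16 + (7 - 3*(-⅐)))/5 = -26*(-96 + (7 + 3/7))/5 = -26*(-96 + 52/7)/5 = -26*(-620)/(5*7) = -⅕*(-16120/7) = 3224/7 ≈ 460.57)
u - 1*14659 = 3224/7 - 1*14659 = 3224/7 - 14659 = -99389/7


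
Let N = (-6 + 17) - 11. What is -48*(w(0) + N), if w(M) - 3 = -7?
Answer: 192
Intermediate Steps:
N = 0 (N = 11 - 11 = 0)
w(M) = -4 (w(M) = 3 - 7 = -4)
-48*(w(0) + N) = -48*(-4 + 0) = -48*(-4) = 192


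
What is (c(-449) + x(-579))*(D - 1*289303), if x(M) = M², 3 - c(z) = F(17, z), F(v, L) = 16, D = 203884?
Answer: -28634840532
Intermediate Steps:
c(z) = -13 (c(z) = 3 - 1*16 = 3 - 16 = -13)
(c(-449) + x(-579))*(D - 1*289303) = (-13 + (-579)²)*(203884 - 1*289303) = (-13 + 335241)*(203884 - 289303) = 335228*(-85419) = -28634840532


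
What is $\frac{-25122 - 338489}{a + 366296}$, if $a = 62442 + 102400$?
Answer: $- \frac{363611}{531138} \approx -0.68459$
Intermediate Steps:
$a = 164842$
$\frac{-25122 - 338489}{a + 366296} = \frac{-25122 - 338489}{164842 + 366296} = - \frac{363611}{531138}$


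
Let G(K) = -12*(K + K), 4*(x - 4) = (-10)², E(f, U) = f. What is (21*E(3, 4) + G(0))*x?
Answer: 1827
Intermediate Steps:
x = 29 (x = 4 + (¼)*(-10)² = 4 + (¼)*100 = 4 + 25 = 29)
G(K) = -24*K
(21*E(3, 4) + G(0))*x = (21*3 - 24*0)*29 = (63 + 0)*29 = 63*29 = 1827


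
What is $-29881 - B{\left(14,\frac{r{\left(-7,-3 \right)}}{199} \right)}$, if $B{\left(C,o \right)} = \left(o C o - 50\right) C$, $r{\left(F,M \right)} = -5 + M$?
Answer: $- \frac{1155609325}{39601} \approx -29181.0$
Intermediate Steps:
$B{\left(C,o \right)} = C \left(-50 + C o^{2}\right)$ ($B{\left(C,o \right)} = \left(C o o - 50\right) C = \left(C o^{2} - 50\right) C = \left(-50 + C o^{2}\right) C = C \left(-50 + C o^{2}\right)$)
$-29881 - B{\left(14,\frac{r{\left(-7,-3 \right)}}{199} \right)} = -29881 - 14 \left(-50 + 14 \left(\frac{-5 - 3}{199}\right)^{2}\right) = -29881 - 14 \left(-50 + 14 \left(\left(-8\right) \frac{1}{199}\right)^{2}\right) = -29881 - 14 \left(-50 + 14 \left(- \frac{8}{199}\right)^{2}\right) = -29881 - 14 \left(-50 + 14 \cdot \frac{64}{39601}\right) = -29881 - 14 \left(-50 + \frac{896}{39601}\right) = -29881 - 14 \left(- \frac{1979154}{39601}\right) = -29881 - - \frac{27708156}{39601} = -29881 + \frac{27708156}{39601} = - \frac{1155609325}{39601}$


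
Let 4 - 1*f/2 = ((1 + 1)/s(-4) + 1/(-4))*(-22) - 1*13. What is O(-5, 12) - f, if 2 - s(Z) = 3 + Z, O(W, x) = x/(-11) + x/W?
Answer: -9211/165 ≈ -55.824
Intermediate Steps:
O(W, x) = -x/11 + x/W (O(W, x) = x*(-1/11) + x/W = -x/11 + x/W)
s(Z) = -1 - Z (s(Z) = 2 - (3 + Z) = 2 + (-3 - Z) = -1 - Z)
f = 157/3 (f = 8 - 2*(((1 + 1)/(-1 - 1*(-4)) + 1/(-4))*(-22) - 1*13) = 8 - 2*((2/(-1 + 4) + 1*(-¼))*(-22) - 13) = 8 - 2*((2/3 - ¼)*(-22) - 13) = 8 - 2*((2*(⅓) - ¼)*(-22) - 13) = 8 - 2*((⅔ - ¼)*(-22) - 13) = 8 - 2*((5/12)*(-22) - 13) = 8 - 2*(-55/6 - 13) = 8 - 2*(-133/6) = 8 + 133/3 = 157/3 ≈ 52.333)
O(-5, 12) - f = (-1/11*12 + 12/(-5)) - 1*157/3 = (-12/11 + 12*(-⅕)) - 157/3 = (-12/11 - 12/5) - 157/3 = -192/55 - 157/3 = -9211/165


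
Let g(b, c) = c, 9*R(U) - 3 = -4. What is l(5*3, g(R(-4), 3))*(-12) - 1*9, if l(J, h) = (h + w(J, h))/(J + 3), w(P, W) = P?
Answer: -21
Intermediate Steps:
R(U) = -⅑ (R(U) = ⅓ + (⅑)*(-4) = ⅓ - 4/9 = -⅑)
l(J, h) = (J + h)/(3 + J) (l(J, h) = (h + J)/(J + 3) = (J + h)/(3 + J))
l(5*3, g(R(-4), 3))*(-12) - 1*9 = ((5*3 + 3)/(3 + 5*3))*(-12) - 1*9 = ((15 + 3)/(3 + 15))*(-12) - 9 = (18/18)*(-12) - 9 = ((1/18)*18)*(-12) - 9 = 1*(-12) - 9 = -12 - 9 = -21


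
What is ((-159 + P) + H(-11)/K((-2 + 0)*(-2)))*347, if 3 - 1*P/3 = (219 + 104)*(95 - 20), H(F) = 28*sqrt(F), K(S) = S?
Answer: -25270275 + 2429*I*sqrt(11) ≈ -2.527e+7 + 8056.1*I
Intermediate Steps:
P = -72666 (P = 9 - 3*(219 + 104)*(95 - 20) = 9 - 969*75 = 9 - 3*24225 = 9 - 72675 = -72666)
((-159 + P) + H(-11)/K((-2 + 0)*(-2)))*347 = ((-159 - 72666) + (28*sqrt(-11))/(((-2 + 0)*(-2))))*347 = (-72825 + (28*(I*sqrt(11)))/((-2*(-2))))*347 = (-72825 + (28*I*sqrt(11))/4)*347 = (-72825 + (28*I*sqrt(11))*(1/4))*347 = (-72825 + 7*I*sqrt(11))*347 = -25270275 + 2429*I*sqrt(11)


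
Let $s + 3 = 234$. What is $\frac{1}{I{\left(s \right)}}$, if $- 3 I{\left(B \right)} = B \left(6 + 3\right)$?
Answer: $- \frac{1}{693} \approx -0.001443$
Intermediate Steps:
$s = 231$ ($s = -3 + 234 = 231$)
$I{\left(B \right)} = - 3 B$ ($I{\left(B \right)} = - \frac{B \left(6 + 3\right)}{3} = - \frac{B 9}{3} = - \frac{9 B}{3} = - 3 B$)
$\frac{1}{I{\left(s \right)}} = \frac{1}{\left(-3\right) 231} = \frac{1}{-693} = - \frac{1}{693}$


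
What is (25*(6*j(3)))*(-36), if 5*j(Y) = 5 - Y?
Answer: -2160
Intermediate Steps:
j(Y) = 1 - Y/5 (j(Y) = (5 - Y)/5 = 1 - Y/5)
(25*(6*j(3)))*(-36) = (25*(6*(1 - ⅕*3)))*(-36) = (25*(6*(1 - ⅗)))*(-36) = (25*(6*(⅖)))*(-36) = (25*(12/5))*(-36) = 60*(-36) = -2160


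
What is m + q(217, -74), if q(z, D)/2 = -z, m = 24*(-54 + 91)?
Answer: 454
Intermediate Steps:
m = 888 (m = 24*37 = 888)
q(z, D) = -2*z (q(z, D) = 2*(-z) = -2*z)
m + q(217, -74) = 888 - 2*217 = 888 - 434 = 454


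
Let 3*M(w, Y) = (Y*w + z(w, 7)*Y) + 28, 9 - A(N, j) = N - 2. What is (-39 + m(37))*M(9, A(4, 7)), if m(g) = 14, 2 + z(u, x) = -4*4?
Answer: 875/3 ≈ 291.67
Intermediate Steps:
z(u, x) = -18 (z(u, x) = -2 - 4*4 = -2 - 16 = -18)
A(N, j) = 11 - N (A(N, j) = 9 - (N - 2) = 9 - (-2 + N) = 9 + (2 - N) = 11 - N)
M(w, Y) = 28/3 - 6*Y + Y*w/3 (M(w, Y) = ((Y*w - 18*Y) + 28)/3 = ((-18*Y + Y*w) + 28)/3 = (28 - 18*Y + Y*w)/3 = 28/3 - 6*Y + Y*w/3)
(-39 + m(37))*M(9, A(4, 7)) = (-39 + 14)*(28/3 - 6*(11 - 1*4) + (⅓)*(11 - 1*4)*9) = -25*(28/3 - 6*(11 - 4) + (⅓)*(11 - 4)*9) = -25*(28/3 - 6*7 + (⅓)*7*9) = -25*(28/3 - 42 + 21) = -25*(-35/3) = 875/3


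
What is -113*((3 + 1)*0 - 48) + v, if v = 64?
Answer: 5488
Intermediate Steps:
-113*((3 + 1)*0 - 48) + v = -113*((3 + 1)*0 - 48) + 64 = -113*(4*0 - 48) + 64 = -113*(0 - 48) + 64 = -113*(-48) + 64 = 5424 + 64 = 5488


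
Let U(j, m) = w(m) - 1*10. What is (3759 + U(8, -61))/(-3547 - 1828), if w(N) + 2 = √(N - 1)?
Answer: -3747/5375 - I*√62/5375 ≈ -0.69712 - 0.0014649*I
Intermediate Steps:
w(N) = -2 + √(-1 + N) (w(N) = -2 + √(N - 1) = -2 + √(-1 + N))
U(j, m) = -12 + √(-1 + m) (U(j, m) = (-2 + √(-1 + m)) - 1*10 = (-2 + √(-1 + m)) - 10 = -12 + √(-1 + m))
(3759 + U(8, -61))/(-3547 - 1828) = (3759 + (-12 + √(-1 - 61)))/(-3547 - 1828) = (3759 + (-12 + √(-62)))/(-5375) = (3759 + (-12 + I*√62))*(-1/5375) = (3747 + I*√62)*(-1/5375) = -3747/5375 - I*√62/5375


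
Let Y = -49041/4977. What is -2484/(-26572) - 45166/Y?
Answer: 165924252943/36197707 ≈ 4583.8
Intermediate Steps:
Y = -5449/553 (Y = -49041*1/4977 = -5449/553 ≈ -9.8535)
-2484/(-26572) - 45166/Y = -2484/(-26572) - 45166/(-5449/553) = -2484*(-1/26572) - 45166*(-553/5449) = 621/6643 + 24976798/5449 = 165924252943/36197707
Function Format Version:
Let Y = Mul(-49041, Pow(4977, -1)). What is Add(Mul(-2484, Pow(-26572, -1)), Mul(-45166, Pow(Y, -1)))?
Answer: Rational(165924252943, 36197707) ≈ 4583.8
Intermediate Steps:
Y = Rational(-5449, 553) (Y = Mul(-49041, Rational(1, 4977)) = Rational(-5449, 553) ≈ -9.8535)
Add(Mul(-2484, Pow(-26572, -1)), Mul(-45166, Pow(Y, -1))) = Add(Mul(-2484, Pow(-26572, -1)), Mul(-45166, Pow(Rational(-5449, 553), -1))) = Add(Mul(-2484, Rational(-1, 26572)), Mul(-45166, Rational(-553, 5449))) = Add(Rational(621, 6643), Rational(24976798, 5449)) = Rational(165924252943, 36197707)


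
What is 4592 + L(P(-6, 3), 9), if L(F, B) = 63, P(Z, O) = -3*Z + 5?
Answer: 4655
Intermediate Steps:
P(Z, O) = 5 - 3*Z
4592 + L(P(-6, 3), 9) = 4592 + 63 = 4655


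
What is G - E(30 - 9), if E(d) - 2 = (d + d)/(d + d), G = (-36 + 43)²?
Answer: 46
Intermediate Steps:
G = 49 (G = 7² = 49)
E(d) = 3 (E(d) = 2 + (d + d)/(d + d) = 2 + (2*d)/((2*d)) = 2 + (2*d)*(1/(2*d)) = 2 + 1 = 3)
G - E(30 - 9) = 49 - 1*3 = 49 - 3 = 46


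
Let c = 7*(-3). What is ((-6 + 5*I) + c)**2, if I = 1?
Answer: 484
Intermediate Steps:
c = -21
((-6 + 5*I) + c)**2 = ((-6 + 5*1) - 21)**2 = ((-6 + 5) - 21)**2 = (-1 - 21)**2 = (-22)**2 = 484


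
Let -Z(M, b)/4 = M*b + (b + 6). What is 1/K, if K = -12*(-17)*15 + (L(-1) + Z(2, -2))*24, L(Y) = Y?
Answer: 1/3036 ≈ 0.00032938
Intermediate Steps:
Z(M, b) = -24 - 4*b - 4*M*b (Z(M, b) = -4*(M*b + (b + 6)) = -4*(M*b + (6 + b)) = -4*(6 + b + M*b) = -24 - 4*b - 4*M*b)
K = 3036 (K = -12*(-17)*15 + (-1 + (-24 - 4*(-2) - 4*2*(-2)))*24 = -(-204)*15 + (-1 + (-24 + 8 + 16))*24 = -1*(-3060) + (-1 + 0)*24 = 3060 - 1*24 = 3060 - 24 = 3036)
1/K = 1/3036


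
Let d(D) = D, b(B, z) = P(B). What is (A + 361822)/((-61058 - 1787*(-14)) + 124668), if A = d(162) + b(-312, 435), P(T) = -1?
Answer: 361983/88628 ≈ 4.0843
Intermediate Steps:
b(B, z) = -1
A = 161 (A = 162 - 1 = 161)
(A + 361822)/((-61058 - 1787*(-14)) + 124668) = (161 + 361822)/((-61058 - 1787*(-14)) + 124668) = 361983/((-61058 + 25018) + 124668) = 361983/(-36040 + 124668) = 361983/88628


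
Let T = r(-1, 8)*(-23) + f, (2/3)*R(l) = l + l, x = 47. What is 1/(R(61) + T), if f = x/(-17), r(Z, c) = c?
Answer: -17/64 ≈ -0.26563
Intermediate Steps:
f = -47/17 (f = 47/(-17) = 47*(-1/17) = -47/17 ≈ -2.7647)
R(l) = 3*l (R(l) = 3*(l + l)/2 = 3*(2*l)/2 = 3*l)
T = -3175/17 (T = 8*(-23) - 47/17 = -184 - 47/17 = -3175/17 ≈ -186.76)
1/(R(61) + T) = 1/(3*61 - 3175/17) = 1/(183 - 3175/17) = 1/(-64/17) = -17/64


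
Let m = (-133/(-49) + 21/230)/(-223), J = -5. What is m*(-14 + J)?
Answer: 85823/359030 ≈ 0.23904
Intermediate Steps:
m = -4517/359030 (m = (-133*(-1/49) + 21*(1/230))*(-1/223) = (19/7 + 21/230)*(-1/223) = (4517/1610)*(-1/223) = -4517/359030 ≈ -0.012581)
m*(-14 + J) = -4517*(-14 - 5)/359030 = -4517/359030*(-19) = 85823/359030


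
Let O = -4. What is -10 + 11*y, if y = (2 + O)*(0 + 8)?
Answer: -186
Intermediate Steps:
y = -16 (y = (2 - 4)*(0 + 8) = -2*8 = -16)
-10 + 11*y = -10 + 11*(-16) = -10 - 176 = -186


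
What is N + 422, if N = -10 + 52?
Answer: 464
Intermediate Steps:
N = 42
N + 422 = 42 + 422 = 464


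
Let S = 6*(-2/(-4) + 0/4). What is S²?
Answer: 9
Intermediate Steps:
S = 3 (S = 6*(-2*(-¼) + 0*(¼)) = 6*(½ + 0) = 6*(½) = 3)
S² = 3² = 9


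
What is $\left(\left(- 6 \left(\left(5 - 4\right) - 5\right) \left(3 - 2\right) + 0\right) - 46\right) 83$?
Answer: $-1826$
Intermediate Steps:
$\left(\left(- 6 \left(\left(5 - 4\right) - 5\right) \left(3 - 2\right) + 0\right) - 46\right) 83 = \left(\left(- 6 \left(1 - 5\right) 1 + 0\right) - 46\right) 83 = \left(\left(- 6 \left(\left(-4\right) 1\right) + 0\right) - 46\right) 83 = \left(\left(\left(-6\right) \left(-4\right) + 0\right) - 46\right) 83 = \left(\left(24 + 0\right) - 46\right) 83 = \left(24 - 46\right) 83 = \left(-22\right) 83 = -1826$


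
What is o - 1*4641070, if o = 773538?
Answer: -3867532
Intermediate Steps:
o - 1*4641070 = 773538 - 1*4641070 = 773538 - 4641070 = -3867532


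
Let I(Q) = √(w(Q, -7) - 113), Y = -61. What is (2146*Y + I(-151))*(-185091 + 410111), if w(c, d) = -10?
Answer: -29456468120 + 225020*I*√123 ≈ -2.9456e+10 + 2.4956e+6*I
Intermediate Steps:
I(Q) = I*√123 (I(Q) = √(-10 - 113) = √(-123) = I*√123)
(2146*Y + I(-151))*(-185091 + 410111) = (2146*(-61) + I*√123)*(-185091 + 410111) = (-130906 + I*√123)*225020 = -29456468120 + 225020*I*√123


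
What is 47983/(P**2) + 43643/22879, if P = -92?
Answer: 1467197409/193647856 ≈ 7.5766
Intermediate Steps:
47983/(P**2) + 43643/22879 = 47983/((-92)**2) + 43643/22879 = 47983/8464 + 43643*(1/22879) = 47983*(1/8464) + 43643/22879 = 47983/8464 + 43643/22879 = 1467197409/193647856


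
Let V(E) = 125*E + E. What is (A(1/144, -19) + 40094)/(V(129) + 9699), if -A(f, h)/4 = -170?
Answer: 40774/25953 ≈ 1.5711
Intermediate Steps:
V(E) = 126*E
A(f, h) = 680 (A(f, h) = -4*(-170) = 680)
(A(1/144, -19) + 40094)/(V(129) + 9699) = (680 + 40094)/(126*129 + 9699) = 40774/(16254 + 9699) = 40774/25953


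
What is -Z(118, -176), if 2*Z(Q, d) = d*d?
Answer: -15488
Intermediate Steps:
Z(Q, d) = d²/2 (Z(Q, d) = (d*d)/2 = d²/2)
-Z(118, -176) = -(-176)²/2 = -30976/2 = -1*15488 = -15488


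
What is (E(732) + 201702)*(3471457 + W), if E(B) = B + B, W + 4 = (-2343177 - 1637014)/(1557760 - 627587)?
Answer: 656032739795749548/930173 ≈ 7.0528e+11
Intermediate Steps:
W = -7700883/930173 (W = -4 + (-2343177 - 1637014)/(1557760 - 627587) = -4 - 3980191/930173 = -7700883/930173 ≈ -8.2790)
E(B) = 2*B
(E(732) + 201702)*(3471457 + W) = (2*732 + 201702)*(3471457 - 7700883/930173) = (1464 + 201702)*(3229047871178/930173) = 203166*(3229047871178/930173) = 656032739795749548/930173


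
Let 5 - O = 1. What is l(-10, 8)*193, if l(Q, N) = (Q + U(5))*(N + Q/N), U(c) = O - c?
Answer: -57321/4 ≈ -14330.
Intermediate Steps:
O = 4 (O = 5 - 1*1 = 5 - 1 = 4)
U(c) = 4 - c
l(Q, N) = (-1 + Q)*(N + Q/N) (l(Q, N) = (Q + (4 - 1*5))*(N + Q/N) = (Q + (4 - 5))*(N + Q/N) = (Q - 1)*(N + Q/N) = (-1 + Q)*(N + Q/N))
l(-10, 8)*193 = (((-10)² - 1*(-10) + 8²*(-1 - 10))/8)*193 = ((100 + 10 + 64*(-11))/8)*193 = ((100 + 10 - 704)/8)*193 = ((⅛)*(-594))*193 = -297/4*193 = -57321/4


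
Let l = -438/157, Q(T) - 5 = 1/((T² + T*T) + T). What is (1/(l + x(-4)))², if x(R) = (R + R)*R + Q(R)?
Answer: 19324816/22663797025 ≈ 0.00085267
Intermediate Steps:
Q(T) = 5 + 1/(T + 2*T²) (Q(T) = 5 + 1/((T² + T*T) + T) = 5 + 1/((T² + T²) + T) = 5 + 1/(2*T² + T) = 5 + 1/(T + 2*T²))
l = -438/157 (l = -438*1/157 = -438/157 ≈ -2.7898)
x(R) = 2*R² + (1 + 5*R + 10*R²)/(R*(1 + 2*R)) (x(R) = (R + R)*R + (1 + 5*R + 10*R²)/(R*(1 + 2*R)) = (2*R)*R + (1 + 5*R + 10*R²)/(R*(1 + 2*R)) = 2*R² + (1 + 5*R + 10*R²)/(R*(1 + 2*R)))
(1/(l + x(-4)))² = (1/(-438/157 + (1 + 5*(-4) + 10*(-4)² + (-4)³*(2 + 4*(-4)))/((-4)*(1 + 2*(-4)))))² = (1/(-438/157 - (1 - 20 + 10*16 - 64*(2 - 16))/(4*(1 - 8))))² = (1/(-438/157 - ¼*(1 - 20 + 160 - 64*(-14))/(-7)))² = (1/(-438/157 - ¼*(-⅐)*(1 - 20 + 160 + 896)))² = (1/(-438/157 - ¼*(-⅐)*1037))² = (1/(-438/157 + 1037/28))² = (1/(150545/4396))² = (4396/150545)² = 19324816/22663797025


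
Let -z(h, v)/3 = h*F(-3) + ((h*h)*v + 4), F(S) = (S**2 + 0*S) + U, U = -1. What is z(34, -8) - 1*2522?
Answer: 24394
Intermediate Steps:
F(S) = -1 + S**2 (F(S) = (S**2 + 0*S) - 1 = (S**2 + 0) - 1 = S**2 - 1 = -1 + S**2)
z(h, v) = -12 - 24*h - 3*v*h**2 (z(h, v) = -3*(h*(-1 + (-3)**2) + ((h*h)*v + 4)) = -3*(h*(-1 + 9) + (h**2*v + 4)) = -3*(h*8 + (v*h**2 + 4)) = -3*(8*h + (4 + v*h**2)) = -3*(4 + 8*h + v*h**2) = -12 - 24*h - 3*v*h**2)
z(34, -8) - 1*2522 = (-12 - 24*34 - 3*(-8)*34**2) - 1*2522 = (-12 - 816 - 3*(-8)*1156) - 2522 = (-12 - 816 + 27744) - 2522 = 26916 - 2522 = 24394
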